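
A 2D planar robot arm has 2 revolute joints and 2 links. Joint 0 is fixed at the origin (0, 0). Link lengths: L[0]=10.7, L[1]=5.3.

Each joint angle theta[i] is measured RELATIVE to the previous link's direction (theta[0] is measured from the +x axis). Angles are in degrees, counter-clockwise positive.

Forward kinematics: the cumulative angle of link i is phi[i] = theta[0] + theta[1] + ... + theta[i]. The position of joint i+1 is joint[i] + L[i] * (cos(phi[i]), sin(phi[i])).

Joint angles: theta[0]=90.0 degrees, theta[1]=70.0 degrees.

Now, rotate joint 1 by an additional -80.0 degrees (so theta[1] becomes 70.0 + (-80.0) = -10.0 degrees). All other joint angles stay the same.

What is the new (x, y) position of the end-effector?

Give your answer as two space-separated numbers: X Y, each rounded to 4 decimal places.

Answer: 0.9203 15.9195

Derivation:
joint[0] = (0.0000, 0.0000)  (base)
link 0: phi[0] = 90 = 90 deg
  cos(90 deg) = 0.0000, sin(90 deg) = 1.0000
  joint[1] = (0.0000, 0.0000) + 10.7 * (0.0000, 1.0000) = (0.0000 + 0.0000, 0.0000 + 10.7000) = (0.0000, 10.7000)
link 1: phi[1] = 90 + -10 = 80 deg
  cos(80 deg) = 0.1736, sin(80 deg) = 0.9848
  joint[2] = (0.0000, 10.7000) + 5.3 * (0.1736, 0.9848) = (0.0000 + 0.9203, 10.7000 + 5.2195) = (0.9203, 15.9195)
End effector: (0.9203, 15.9195)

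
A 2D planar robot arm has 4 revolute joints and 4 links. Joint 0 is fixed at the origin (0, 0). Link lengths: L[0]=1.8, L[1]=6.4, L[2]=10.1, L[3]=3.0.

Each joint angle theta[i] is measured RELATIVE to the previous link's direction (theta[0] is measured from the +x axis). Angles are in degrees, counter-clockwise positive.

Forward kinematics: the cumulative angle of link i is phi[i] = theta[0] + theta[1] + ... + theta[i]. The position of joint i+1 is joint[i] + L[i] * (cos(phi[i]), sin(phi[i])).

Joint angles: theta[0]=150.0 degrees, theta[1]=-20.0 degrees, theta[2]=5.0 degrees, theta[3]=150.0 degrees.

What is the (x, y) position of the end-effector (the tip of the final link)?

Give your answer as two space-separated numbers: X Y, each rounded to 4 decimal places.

Answer: -12.0380 10.0467

Derivation:
joint[0] = (0.0000, 0.0000)  (base)
link 0: phi[0] = 150 = 150 deg
  cos(150 deg) = -0.8660, sin(150 deg) = 0.5000
  joint[1] = (0.0000, 0.0000) + 1.8 * (-0.8660, 0.5000) = (0.0000 + -1.5588, 0.0000 + 0.9000) = (-1.5588, 0.9000)
link 1: phi[1] = 150 + -20 = 130 deg
  cos(130 deg) = -0.6428, sin(130 deg) = 0.7660
  joint[2] = (-1.5588, 0.9000) + 6.4 * (-0.6428, 0.7660) = (-1.5588 + -4.1138, 0.9000 + 4.9027) = (-5.6727, 5.8027)
link 2: phi[2] = 150 + -20 + 5 = 135 deg
  cos(135 deg) = -0.7071, sin(135 deg) = 0.7071
  joint[3] = (-5.6727, 5.8027) + 10.1 * (-0.7071, 0.7071) = (-5.6727 + -7.1418, 5.8027 + 7.1418) = (-12.8145, 12.9445)
link 3: phi[3] = 150 + -20 + 5 + 150 = 285 deg
  cos(285 deg) = 0.2588, sin(285 deg) = -0.9659
  joint[4] = (-12.8145, 12.9445) + 3 * (0.2588, -0.9659) = (-12.8145 + 0.7765, 12.9445 + -2.8978) = (-12.0380, 10.0467)
End effector: (-12.0380, 10.0467)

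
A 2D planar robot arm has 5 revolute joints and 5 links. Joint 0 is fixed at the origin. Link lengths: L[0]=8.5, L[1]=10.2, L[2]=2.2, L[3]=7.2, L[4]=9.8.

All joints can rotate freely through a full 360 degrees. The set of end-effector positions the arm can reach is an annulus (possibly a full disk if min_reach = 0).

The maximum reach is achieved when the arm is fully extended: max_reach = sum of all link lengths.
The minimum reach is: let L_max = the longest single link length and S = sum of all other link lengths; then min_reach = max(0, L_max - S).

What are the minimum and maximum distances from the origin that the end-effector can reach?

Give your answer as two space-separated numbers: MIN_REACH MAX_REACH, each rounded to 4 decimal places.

Link lengths: [8.5, 10.2, 2.2, 7.2, 9.8]
max_reach = 8.5 + 10.2 + 2.2 + 7.2 + 9.8 = 37.9
L_max = max([8.5, 10.2, 2.2, 7.2, 9.8]) = 10.2
S (sum of others) = 37.9 - 10.2 = 27.7
min_reach = max(0, 10.2 - 27.7) = max(0, -17.5) = 0

Answer: 0.0000 37.9000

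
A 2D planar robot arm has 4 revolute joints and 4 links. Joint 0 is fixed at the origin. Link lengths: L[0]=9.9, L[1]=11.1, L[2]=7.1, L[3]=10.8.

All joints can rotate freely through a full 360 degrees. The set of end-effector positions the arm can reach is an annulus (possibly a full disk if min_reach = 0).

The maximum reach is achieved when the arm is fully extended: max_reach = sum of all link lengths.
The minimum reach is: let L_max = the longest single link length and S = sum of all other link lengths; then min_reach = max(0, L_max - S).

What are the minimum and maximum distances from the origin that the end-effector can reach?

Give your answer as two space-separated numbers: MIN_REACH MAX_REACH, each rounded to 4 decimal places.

Link lengths: [9.9, 11.1, 7.1, 10.8]
max_reach = 9.9 + 11.1 + 7.1 + 10.8 = 38.9
L_max = max([9.9, 11.1, 7.1, 10.8]) = 11.1
S (sum of others) = 38.9 - 11.1 = 27.8
min_reach = max(0, 11.1 - 27.8) = max(0, -16.7) = 0

Answer: 0.0000 38.9000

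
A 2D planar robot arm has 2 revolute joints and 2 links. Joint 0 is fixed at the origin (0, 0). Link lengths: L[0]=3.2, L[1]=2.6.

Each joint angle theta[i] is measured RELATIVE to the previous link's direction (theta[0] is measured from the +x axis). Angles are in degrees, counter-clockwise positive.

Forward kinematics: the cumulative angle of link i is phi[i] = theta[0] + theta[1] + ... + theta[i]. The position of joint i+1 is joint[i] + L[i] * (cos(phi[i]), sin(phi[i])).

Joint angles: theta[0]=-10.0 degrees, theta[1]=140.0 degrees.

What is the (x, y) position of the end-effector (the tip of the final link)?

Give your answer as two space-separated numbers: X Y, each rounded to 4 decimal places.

Answer: 1.4801 1.4360

Derivation:
joint[0] = (0.0000, 0.0000)  (base)
link 0: phi[0] = -10 = -10 deg
  cos(-10 deg) = 0.9848, sin(-10 deg) = -0.1736
  joint[1] = (0.0000, 0.0000) + 3.2 * (0.9848, -0.1736) = (0.0000 + 3.1514, 0.0000 + -0.5557) = (3.1514, -0.5557)
link 1: phi[1] = -10 + 140 = 130 deg
  cos(130 deg) = -0.6428, sin(130 deg) = 0.7660
  joint[2] = (3.1514, -0.5557) + 2.6 * (-0.6428, 0.7660) = (3.1514 + -1.6712, -0.5557 + 1.9917) = (1.4801, 1.4360)
End effector: (1.4801, 1.4360)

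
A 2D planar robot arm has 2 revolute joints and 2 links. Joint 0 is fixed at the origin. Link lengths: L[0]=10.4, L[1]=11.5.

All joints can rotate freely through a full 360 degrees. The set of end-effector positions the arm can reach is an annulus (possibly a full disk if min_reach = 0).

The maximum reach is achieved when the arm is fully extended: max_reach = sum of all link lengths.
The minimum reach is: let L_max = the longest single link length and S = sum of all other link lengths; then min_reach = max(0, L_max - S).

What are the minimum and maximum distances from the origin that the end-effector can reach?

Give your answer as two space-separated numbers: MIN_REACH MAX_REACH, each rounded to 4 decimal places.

Link lengths: [10.4, 11.5]
max_reach = 10.4 + 11.5 = 21.9
L_max = max([10.4, 11.5]) = 11.5
S (sum of others) = 21.9 - 11.5 = 10.4
min_reach = max(0, 11.5 - 10.4) = max(0, 1.1) = 1.1

Answer: 1.1000 21.9000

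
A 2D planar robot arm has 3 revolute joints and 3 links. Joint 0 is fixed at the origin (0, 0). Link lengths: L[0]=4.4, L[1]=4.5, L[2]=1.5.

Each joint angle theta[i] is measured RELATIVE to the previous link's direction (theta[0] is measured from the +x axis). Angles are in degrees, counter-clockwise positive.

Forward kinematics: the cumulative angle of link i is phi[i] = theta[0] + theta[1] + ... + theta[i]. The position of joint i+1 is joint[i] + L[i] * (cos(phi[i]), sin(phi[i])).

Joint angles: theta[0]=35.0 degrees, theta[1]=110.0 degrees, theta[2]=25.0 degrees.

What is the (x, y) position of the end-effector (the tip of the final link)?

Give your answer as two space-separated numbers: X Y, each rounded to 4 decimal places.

Answer: -1.5591 5.3653

Derivation:
joint[0] = (0.0000, 0.0000)  (base)
link 0: phi[0] = 35 = 35 deg
  cos(35 deg) = 0.8192, sin(35 deg) = 0.5736
  joint[1] = (0.0000, 0.0000) + 4.4 * (0.8192, 0.5736) = (0.0000 + 3.6043, 0.0000 + 2.5237) = (3.6043, 2.5237)
link 1: phi[1] = 35 + 110 = 145 deg
  cos(145 deg) = -0.8192, sin(145 deg) = 0.5736
  joint[2] = (3.6043, 2.5237) + 4.5 * (-0.8192, 0.5736) = (3.6043 + -3.6862, 2.5237 + 2.5811) = (-0.0819, 5.1048)
link 2: phi[2] = 35 + 110 + 25 = 170 deg
  cos(170 deg) = -0.9848, sin(170 deg) = 0.1736
  joint[3] = (-0.0819, 5.1048) + 1.5 * (-0.9848, 0.1736) = (-0.0819 + -1.4772, 5.1048 + 0.2605) = (-1.5591, 5.3653)
End effector: (-1.5591, 5.3653)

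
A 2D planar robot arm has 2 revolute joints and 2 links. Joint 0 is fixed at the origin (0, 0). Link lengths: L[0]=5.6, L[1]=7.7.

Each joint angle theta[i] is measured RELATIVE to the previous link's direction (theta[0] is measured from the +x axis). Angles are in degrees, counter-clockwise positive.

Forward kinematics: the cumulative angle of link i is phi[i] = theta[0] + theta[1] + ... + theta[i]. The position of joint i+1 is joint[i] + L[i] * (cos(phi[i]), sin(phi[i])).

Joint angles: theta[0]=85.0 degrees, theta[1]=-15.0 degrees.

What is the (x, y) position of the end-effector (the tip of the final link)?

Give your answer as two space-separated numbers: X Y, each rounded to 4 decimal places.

joint[0] = (0.0000, 0.0000)  (base)
link 0: phi[0] = 85 = 85 deg
  cos(85 deg) = 0.0872, sin(85 deg) = 0.9962
  joint[1] = (0.0000, 0.0000) + 5.6 * (0.0872, 0.9962) = (0.0000 + 0.4881, 0.0000 + 5.5787) = (0.4881, 5.5787)
link 1: phi[1] = 85 + -15 = 70 deg
  cos(70 deg) = 0.3420, sin(70 deg) = 0.9397
  joint[2] = (0.4881, 5.5787) + 7.7 * (0.3420, 0.9397) = (0.4881 + 2.6336, 5.5787 + 7.2356) = (3.1216, 12.8143)
End effector: (3.1216, 12.8143)

Answer: 3.1216 12.8143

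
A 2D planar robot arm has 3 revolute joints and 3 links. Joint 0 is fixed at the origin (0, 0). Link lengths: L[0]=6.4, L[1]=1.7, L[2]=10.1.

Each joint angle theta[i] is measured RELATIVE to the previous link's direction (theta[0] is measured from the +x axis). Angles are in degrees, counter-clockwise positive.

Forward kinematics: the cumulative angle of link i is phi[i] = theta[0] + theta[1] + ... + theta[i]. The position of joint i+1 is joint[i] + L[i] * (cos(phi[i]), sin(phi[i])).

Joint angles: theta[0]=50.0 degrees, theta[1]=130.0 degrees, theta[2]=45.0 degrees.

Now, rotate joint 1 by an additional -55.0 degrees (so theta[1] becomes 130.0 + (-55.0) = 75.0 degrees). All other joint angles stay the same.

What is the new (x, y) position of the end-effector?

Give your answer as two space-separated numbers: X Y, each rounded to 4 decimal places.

Answer: -6.8078 8.0491

Derivation:
joint[0] = (0.0000, 0.0000)  (base)
link 0: phi[0] = 50 = 50 deg
  cos(50 deg) = 0.6428, sin(50 deg) = 0.7660
  joint[1] = (0.0000, 0.0000) + 6.4 * (0.6428, 0.7660) = (0.0000 + 4.1138, 0.0000 + 4.9027) = (4.1138, 4.9027)
link 1: phi[1] = 50 + 75 = 125 deg
  cos(125 deg) = -0.5736, sin(125 deg) = 0.8192
  joint[2] = (4.1138, 4.9027) + 1.7 * (-0.5736, 0.8192) = (4.1138 + -0.9751, 4.9027 + 1.3926) = (3.1388, 6.2952)
link 2: phi[2] = 50 + 75 + 45 = 170 deg
  cos(170 deg) = -0.9848, sin(170 deg) = 0.1736
  joint[3] = (3.1388, 6.2952) + 10.1 * (-0.9848, 0.1736) = (3.1388 + -9.9466, 6.2952 + 1.7538) = (-6.8078, 8.0491)
End effector: (-6.8078, 8.0491)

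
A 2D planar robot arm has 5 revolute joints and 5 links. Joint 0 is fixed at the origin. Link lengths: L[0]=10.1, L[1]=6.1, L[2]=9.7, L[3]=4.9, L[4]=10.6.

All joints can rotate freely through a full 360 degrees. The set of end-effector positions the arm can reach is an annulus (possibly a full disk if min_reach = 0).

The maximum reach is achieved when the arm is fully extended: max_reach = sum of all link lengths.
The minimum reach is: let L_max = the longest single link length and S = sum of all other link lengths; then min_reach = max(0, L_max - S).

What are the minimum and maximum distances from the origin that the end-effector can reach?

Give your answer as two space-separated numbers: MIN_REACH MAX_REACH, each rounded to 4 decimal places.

Answer: 0.0000 41.4000

Derivation:
Link lengths: [10.1, 6.1, 9.7, 4.9, 10.6]
max_reach = 10.1 + 6.1 + 9.7 + 4.9 + 10.6 = 41.4
L_max = max([10.1, 6.1, 9.7, 4.9, 10.6]) = 10.6
S (sum of others) = 41.4 - 10.6 = 30.8
min_reach = max(0, 10.6 - 30.8) = max(0, -20.2) = 0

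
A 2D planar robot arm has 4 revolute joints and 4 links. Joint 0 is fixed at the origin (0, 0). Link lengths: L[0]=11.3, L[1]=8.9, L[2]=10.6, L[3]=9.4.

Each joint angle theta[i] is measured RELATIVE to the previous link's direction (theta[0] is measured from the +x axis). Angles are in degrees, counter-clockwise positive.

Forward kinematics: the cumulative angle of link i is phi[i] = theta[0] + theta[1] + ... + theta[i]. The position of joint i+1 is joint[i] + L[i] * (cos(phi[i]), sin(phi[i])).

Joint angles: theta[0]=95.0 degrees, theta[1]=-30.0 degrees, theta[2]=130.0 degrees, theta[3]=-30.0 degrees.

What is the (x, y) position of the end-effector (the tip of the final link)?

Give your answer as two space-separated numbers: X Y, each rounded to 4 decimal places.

joint[0] = (0.0000, 0.0000)  (base)
link 0: phi[0] = 95 = 95 deg
  cos(95 deg) = -0.0872, sin(95 deg) = 0.9962
  joint[1] = (0.0000, 0.0000) + 11.3 * (-0.0872, 0.9962) = (0.0000 + -0.9849, 0.0000 + 11.2570) = (-0.9849, 11.2570)
link 1: phi[1] = 95 + -30 = 65 deg
  cos(65 deg) = 0.4226, sin(65 deg) = 0.9063
  joint[2] = (-0.9849, 11.2570) + 8.9 * (0.4226, 0.9063) = (-0.9849 + 3.7613, 11.2570 + 8.0661) = (2.7764, 19.3231)
link 2: phi[2] = 95 + -30 + 130 = 195 deg
  cos(195 deg) = -0.9659, sin(195 deg) = -0.2588
  joint[3] = (2.7764, 19.3231) + 10.6 * (-0.9659, -0.2588) = (2.7764 + -10.2388, 19.3231 + -2.7435) = (-7.4624, 16.5797)
link 3: phi[3] = 95 + -30 + 130 + -30 = 165 deg
  cos(165 deg) = -0.9659, sin(165 deg) = 0.2588
  joint[4] = (-7.4624, 16.5797) + 9.4 * (-0.9659, 0.2588) = (-7.4624 + -9.0797, 16.5797 + 2.4329) = (-16.5421, 19.0126)
End effector: (-16.5421, 19.0126)

Answer: -16.5421 19.0126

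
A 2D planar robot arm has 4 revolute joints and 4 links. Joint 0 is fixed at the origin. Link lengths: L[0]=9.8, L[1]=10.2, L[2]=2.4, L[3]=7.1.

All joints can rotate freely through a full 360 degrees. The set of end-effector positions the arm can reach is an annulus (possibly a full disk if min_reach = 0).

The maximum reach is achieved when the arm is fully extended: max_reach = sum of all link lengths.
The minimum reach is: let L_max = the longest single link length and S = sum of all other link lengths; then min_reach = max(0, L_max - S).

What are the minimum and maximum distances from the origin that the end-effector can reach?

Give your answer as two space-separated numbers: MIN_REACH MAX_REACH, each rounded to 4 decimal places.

Answer: 0.0000 29.5000

Derivation:
Link lengths: [9.8, 10.2, 2.4, 7.1]
max_reach = 9.8 + 10.2 + 2.4 + 7.1 = 29.5
L_max = max([9.8, 10.2, 2.4, 7.1]) = 10.2
S (sum of others) = 29.5 - 10.2 = 19.3
min_reach = max(0, 10.2 - 19.3) = max(0, -9.1) = 0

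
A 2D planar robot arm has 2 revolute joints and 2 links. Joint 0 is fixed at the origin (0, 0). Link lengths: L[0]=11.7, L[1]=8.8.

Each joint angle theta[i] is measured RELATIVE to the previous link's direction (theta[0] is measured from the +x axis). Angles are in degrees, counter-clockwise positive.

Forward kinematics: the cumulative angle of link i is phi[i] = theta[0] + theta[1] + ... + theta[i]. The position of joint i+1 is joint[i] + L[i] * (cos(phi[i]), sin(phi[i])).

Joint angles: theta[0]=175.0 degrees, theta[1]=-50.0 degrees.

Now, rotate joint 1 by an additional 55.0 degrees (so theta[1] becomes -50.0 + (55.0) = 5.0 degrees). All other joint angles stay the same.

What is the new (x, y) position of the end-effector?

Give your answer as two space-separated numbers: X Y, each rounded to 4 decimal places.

Answer: -20.4555 1.0197

Derivation:
joint[0] = (0.0000, 0.0000)  (base)
link 0: phi[0] = 175 = 175 deg
  cos(175 deg) = -0.9962, sin(175 deg) = 0.0872
  joint[1] = (0.0000, 0.0000) + 11.7 * (-0.9962, 0.0872) = (0.0000 + -11.6555, 0.0000 + 1.0197) = (-11.6555, 1.0197)
link 1: phi[1] = 175 + 5 = 180 deg
  cos(180 deg) = -1.0000, sin(180 deg) = 0.0000
  joint[2] = (-11.6555, 1.0197) + 8.8 * (-1.0000, 0.0000) = (-11.6555 + -8.8000, 1.0197 + 0.0000) = (-20.4555, 1.0197)
End effector: (-20.4555, 1.0197)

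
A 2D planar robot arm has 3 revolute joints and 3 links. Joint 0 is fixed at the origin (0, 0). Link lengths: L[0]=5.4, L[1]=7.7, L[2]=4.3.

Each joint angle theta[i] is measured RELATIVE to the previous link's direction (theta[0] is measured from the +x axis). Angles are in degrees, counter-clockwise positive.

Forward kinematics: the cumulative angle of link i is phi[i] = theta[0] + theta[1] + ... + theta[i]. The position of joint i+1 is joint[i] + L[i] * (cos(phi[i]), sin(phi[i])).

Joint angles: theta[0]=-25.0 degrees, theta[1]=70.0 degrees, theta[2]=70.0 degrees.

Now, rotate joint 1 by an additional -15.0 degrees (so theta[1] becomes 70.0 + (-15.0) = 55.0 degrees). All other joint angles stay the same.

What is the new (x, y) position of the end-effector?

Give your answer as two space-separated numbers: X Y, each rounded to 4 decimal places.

Answer: 10.8158 5.8025

Derivation:
joint[0] = (0.0000, 0.0000)  (base)
link 0: phi[0] = -25 = -25 deg
  cos(-25 deg) = 0.9063, sin(-25 deg) = -0.4226
  joint[1] = (0.0000, 0.0000) + 5.4 * (0.9063, -0.4226) = (0.0000 + 4.8941, 0.0000 + -2.2821) = (4.8941, -2.2821)
link 1: phi[1] = -25 + 55 = 30 deg
  cos(30 deg) = 0.8660, sin(30 deg) = 0.5000
  joint[2] = (4.8941, -2.2821) + 7.7 * (0.8660, 0.5000) = (4.8941 + 6.6684, -2.2821 + 3.8500) = (11.5625, 1.5679)
link 2: phi[2] = -25 + 55 + 70 = 100 deg
  cos(100 deg) = -0.1736, sin(100 deg) = 0.9848
  joint[3] = (11.5625, 1.5679) + 4.3 * (-0.1736, 0.9848) = (11.5625 + -0.7467, 1.5679 + 4.2347) = (10.8158, 5.8025)
End effector: (10.8158, 5.8025)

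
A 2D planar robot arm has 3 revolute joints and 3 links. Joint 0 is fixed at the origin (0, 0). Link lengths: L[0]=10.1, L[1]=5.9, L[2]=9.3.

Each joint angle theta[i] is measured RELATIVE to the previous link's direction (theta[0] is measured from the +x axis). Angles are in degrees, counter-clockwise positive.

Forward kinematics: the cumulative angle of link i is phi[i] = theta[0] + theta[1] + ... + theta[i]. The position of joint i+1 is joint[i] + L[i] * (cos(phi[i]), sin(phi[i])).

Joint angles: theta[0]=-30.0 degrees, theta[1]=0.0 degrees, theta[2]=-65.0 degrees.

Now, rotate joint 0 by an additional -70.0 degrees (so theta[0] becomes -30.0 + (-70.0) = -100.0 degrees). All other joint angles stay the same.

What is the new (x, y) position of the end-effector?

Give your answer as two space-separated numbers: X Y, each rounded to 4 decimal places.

Answer: -11.7615 -18.1639

Derivation:
joint[0] = (0.0000, 0.0000)  (base)
link 0: phi[0] = -100 = -100 deg
  cos(-100 deg) = -0.1736, sin(-100 deg) = -0.9848
  joint[1] = (0.0000, 0.0000) + 10.1 * (-0.1736, -0.9848) = (0.0000 + -1.7538, 0.0000 + -9.9466) = (-1.7538, -9.9466)
link 1: phi[1] = -100 + 0 = -100 deg
  cos(-100 deg) = -0.1736, sin(-100 deg) = -0.9848
  joint[2] = (-1.7538, -9.9466) + 5.9 * (-0.1736, -0.9848) = (-1.7538 + -1.0245, -9.9466 + -5.8104) = (-2.7784, -15.7569)
link 2: phi[2] = -100 + 0 + -65 = -165 deg
  cos(-165 deg) = -0.9659, sin(-165 deg) = -0.2588
  joint[3] = (-2.7784, -15.7569) + 9.3 * (-0.9659, -0.2588) = (-2.7784 + -8.9831, -15.7569 + -2.4070) = (-11.7615, -18.1639)
End effector: (-11.7615, -18.1639)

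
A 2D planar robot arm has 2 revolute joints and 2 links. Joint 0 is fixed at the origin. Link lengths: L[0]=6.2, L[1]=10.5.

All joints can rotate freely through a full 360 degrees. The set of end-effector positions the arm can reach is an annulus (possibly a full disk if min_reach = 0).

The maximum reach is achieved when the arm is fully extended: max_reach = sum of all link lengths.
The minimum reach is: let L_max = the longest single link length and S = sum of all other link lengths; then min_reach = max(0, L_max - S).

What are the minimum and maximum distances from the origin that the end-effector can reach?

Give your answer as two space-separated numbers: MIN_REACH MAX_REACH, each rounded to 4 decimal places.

Link lengths: [6.2, 10.5]
max_reach = 6.2 + 10.5 = 16.7
L_max = max([6.2, 10.5]) = 10.5
S (sum of others) = 16.7 - 10.5 = 6.2
min_reach = max(0, 10.5 - 6.2) = max(0, 4.3) = 4.3

Answer: 4.3000 16.7000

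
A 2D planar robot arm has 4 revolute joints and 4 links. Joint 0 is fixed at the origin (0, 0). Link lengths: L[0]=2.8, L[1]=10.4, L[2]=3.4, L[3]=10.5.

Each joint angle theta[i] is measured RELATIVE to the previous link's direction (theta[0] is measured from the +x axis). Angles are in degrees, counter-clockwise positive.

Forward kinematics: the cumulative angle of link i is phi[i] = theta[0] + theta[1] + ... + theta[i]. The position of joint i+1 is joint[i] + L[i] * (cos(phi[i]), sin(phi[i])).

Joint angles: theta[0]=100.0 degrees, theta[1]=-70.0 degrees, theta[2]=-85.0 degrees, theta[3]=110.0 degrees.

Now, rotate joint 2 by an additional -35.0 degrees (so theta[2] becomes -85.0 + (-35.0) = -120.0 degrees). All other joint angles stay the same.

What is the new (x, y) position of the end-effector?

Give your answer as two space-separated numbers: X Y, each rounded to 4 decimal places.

Answer: 18.3872 8.1487

Derivation:
joint[0] = (0.0000, 0.0000)  (base)
link 0: phi[0] = 100 = 100 deg
  cos(100 deg) = -0.1736, sin(100 deg) = 0.9848
  joint[1] = (0.0000, 0.0000) + 2.8 * (-0.1736, 0.9848) = (0.0000 + -0.4862, 0.0000 + 2.7575) = (-0.4862, 2.7575)
link 1: phi[1] = 100 + -70 = 30 deg
  cos(30 deg) = 0.8660, sin(30 deg) = 0.5000
  joint[2] = (-0.4862, 2.7575) + 10.4 * (0.8660, 0.5000) = (-0.4862 + 9.0067, 2.7575 + 5.2000) = (8.5204, 7.9575)
link 2: phi[2] = 100 + -70 + -120 = -90 deg
  cos(-90 deg) = 0.0000, sin(-90 deg) = -1.0000
  joint[3] = (8.5204, 7.9575) + 3.4 * (0.0000, -1.0000) = (8.5204 + 0.0000, 7.9575 + -3.4000) = (8.5204, 4.5575)
link 3: phi[3] = 100 + -70 + -120 + 110 = 20 deg
  cos(20 deg) = 0.9397, sin(20 deg) = 0.3420
  joint[4] = (8.5204, 4.5575) + 10.5 * (0.9397, 0.3420) = (8.5204 + 9.8668, 4.5575 + 3.5912) = (18.3872, 8.1487)
End effector: (18.3872, 8.1487)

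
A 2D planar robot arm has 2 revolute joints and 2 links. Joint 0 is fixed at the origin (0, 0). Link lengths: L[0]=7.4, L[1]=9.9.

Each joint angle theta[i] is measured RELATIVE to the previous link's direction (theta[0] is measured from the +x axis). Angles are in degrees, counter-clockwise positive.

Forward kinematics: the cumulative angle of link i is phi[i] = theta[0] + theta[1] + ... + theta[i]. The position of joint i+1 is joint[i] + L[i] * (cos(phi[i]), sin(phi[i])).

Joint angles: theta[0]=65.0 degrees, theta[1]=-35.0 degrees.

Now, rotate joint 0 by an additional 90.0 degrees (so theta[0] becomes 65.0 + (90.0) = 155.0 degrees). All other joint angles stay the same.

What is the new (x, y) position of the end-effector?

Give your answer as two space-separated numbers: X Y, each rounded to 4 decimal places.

joint[0] = (0.0000, 0.0000)  (base)
link 0: phi[0] = 155 = 155 deg
  cos(155 deg) = -0.9063, sin(155 deg) = 0.4226
  joint[1] = (0.0000, 0.0000) + 7.4 * (-0.9063, 0.4226) = (0.0000 + -6.7067, 0.0000 + 3.1274) = (-6.7067, 3.1274)
link 1: phi[1] = 155 + -35 = 120 deg
  cos(120 deg) = -0.5000, sin(120 deg) = 0.8660
  joint[2] = (-6.7067, 3.1274) + 9.9 * (-0.5000, 0.8660) = (-6.7067 + -4.9500, 3.1274 + 8.5737) = (-11.6567, 11.7010)
End effector: (-11.6567, 11.7010)

Answer: -11.6567 11.7010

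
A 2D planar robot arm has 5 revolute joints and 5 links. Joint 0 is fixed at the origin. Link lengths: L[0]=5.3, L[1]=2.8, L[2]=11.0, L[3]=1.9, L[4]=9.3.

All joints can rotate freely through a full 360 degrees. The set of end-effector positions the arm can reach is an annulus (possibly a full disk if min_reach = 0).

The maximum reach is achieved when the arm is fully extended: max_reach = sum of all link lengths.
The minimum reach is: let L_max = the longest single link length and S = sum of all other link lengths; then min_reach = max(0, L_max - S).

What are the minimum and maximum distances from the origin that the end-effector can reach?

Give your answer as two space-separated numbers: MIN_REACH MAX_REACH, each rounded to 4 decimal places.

Link lengths: [5.3, 2.8, 11.0, 1.9, 9.3]
max_reach = 5.3 + 2.8 + 11 + 1.9 + 9.3 = 30.3
L_max = max([5.3, 2.8, 11.0, 1.9, 9.3]) = 11
S (sum of others) = 30.3 - 11 = 19.3
min_reach = max(0, 11 - 19.3) = max(0, -8.3) = 0

Answer: 0.0000 30.3000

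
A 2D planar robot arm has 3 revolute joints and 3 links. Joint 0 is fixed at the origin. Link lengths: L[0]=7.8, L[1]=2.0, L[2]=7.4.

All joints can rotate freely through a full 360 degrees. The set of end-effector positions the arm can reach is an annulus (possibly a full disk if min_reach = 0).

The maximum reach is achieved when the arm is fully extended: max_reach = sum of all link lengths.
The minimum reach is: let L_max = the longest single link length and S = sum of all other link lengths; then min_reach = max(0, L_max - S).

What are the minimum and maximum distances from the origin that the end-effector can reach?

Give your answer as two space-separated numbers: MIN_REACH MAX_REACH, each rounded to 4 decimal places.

Answer: 0.0000 17.2000

Derivation:
Link lengths: [7.8, 2.0, 7.4]
max_reach = 7.8 + 2 + 7.4 = 17.2
L_max = max([7.8, 2.0, 7.4]) = 7.8
S (sum of others) = 17.2 - 7.8 = 9.4
min_reach = max(0, 7.8 - 9.4) = max(0, -1.6) = 0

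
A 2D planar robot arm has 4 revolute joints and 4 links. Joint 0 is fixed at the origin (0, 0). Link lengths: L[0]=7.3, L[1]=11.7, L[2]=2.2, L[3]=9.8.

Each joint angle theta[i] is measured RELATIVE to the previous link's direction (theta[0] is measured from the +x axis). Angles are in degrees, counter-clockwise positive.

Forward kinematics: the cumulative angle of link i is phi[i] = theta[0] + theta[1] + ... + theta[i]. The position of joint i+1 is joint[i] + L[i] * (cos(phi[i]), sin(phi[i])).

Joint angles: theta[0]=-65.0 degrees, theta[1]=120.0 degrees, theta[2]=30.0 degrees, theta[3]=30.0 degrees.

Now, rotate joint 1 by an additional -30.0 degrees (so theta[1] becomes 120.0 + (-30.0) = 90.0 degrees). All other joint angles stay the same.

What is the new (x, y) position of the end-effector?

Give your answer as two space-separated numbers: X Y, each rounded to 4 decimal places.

joint[0] = (0.0000, 0.0000)  (base)
link 0: phi[0] = -65 = -65 deg
  cos(-65 deg) = 0.4226, sin(-65 deg) = -0.9063
  joint[1] = (0.0000, 0.0000) + 7.3 * (0.4226, -0.9063) = (0.0000 + 3.0851, 0.0000 + -6.6160) = (3.0851, -6.6160)
link 1: phi[1] = -65 + 90 = 25 deg
  cos(25 deg) = 0.9063, sin(25 deg) = 0.4226
  joint[2] = (3.0851, -6.6160) + 11.7 * (0.9063, 0.4226) = (3.0851 + 10.6038, -6.6160 + 4.9446) = (13.6889, -1.6714)
link 2: phi[2] = -65 + 90 + 30 = 55 deg
  cos(55 deg) = 0.5736, sin(55 deg) = 0.8192
  joint[3] = (13.6889, -1.6714) + 2.2 * (0.5736, 0.8192) = (13.6889 + 1.2619, -1.6714 + 1.8021) = (14.9508, 0.1307)
link 3: phi[3] = -65 + 90 + 30 + 30 = 85 deg
  cos(85 deg) = 0.0872, sin(85 deg) = 0.9962
  joint[4] = (14.9508, 0.1307) + 9.8 * (0.0872, 0.9962) = (14.9508 + 0.8541, 0.1307 + 9.7627) = (15.8049, 9.8934)
End effector: (15.8049, 9.8934)

Answer: 15.8049 9.8934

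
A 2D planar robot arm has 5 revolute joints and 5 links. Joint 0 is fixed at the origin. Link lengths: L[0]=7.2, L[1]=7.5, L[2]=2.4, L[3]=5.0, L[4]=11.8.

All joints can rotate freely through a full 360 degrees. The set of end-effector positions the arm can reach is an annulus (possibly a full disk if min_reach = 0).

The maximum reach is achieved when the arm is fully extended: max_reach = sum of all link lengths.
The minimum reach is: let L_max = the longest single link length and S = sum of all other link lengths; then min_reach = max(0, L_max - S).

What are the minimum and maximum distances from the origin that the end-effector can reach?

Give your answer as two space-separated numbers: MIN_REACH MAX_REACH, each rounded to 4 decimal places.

Answer: 0.0000 33.9000

Derivation:
Link lengths: [7.2, 7.5, 2.4, 5.0, 11.8]
max_reach = 7.2 + 7.5 + 2.4 + 5 + 11.8 = 33.9
L_max = max([7.2, 7.5, 2.4, 5.0, 11.8]) = 11.8
S (sum of others) = 33.9 - 11.8 = 22.1
min_reach = max(0, 11.8 - 22.1) = max(0, -10.3) = 0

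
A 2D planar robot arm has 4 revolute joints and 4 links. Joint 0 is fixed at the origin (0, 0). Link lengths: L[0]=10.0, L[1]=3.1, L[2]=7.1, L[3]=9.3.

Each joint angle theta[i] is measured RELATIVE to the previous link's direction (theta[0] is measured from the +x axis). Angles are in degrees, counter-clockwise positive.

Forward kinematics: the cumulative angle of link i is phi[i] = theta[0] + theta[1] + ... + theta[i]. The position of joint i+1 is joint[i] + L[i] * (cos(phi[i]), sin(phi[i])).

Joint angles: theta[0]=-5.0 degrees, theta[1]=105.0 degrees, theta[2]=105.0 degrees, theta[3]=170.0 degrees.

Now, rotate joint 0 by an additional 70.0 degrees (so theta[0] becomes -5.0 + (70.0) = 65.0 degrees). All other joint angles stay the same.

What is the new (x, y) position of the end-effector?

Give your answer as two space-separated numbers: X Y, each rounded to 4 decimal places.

Answer: 2.6026 11.7930

Derivation:
joint[0] = (0.0000, 0.0000)  (base)
link 0: phi[0] = 65 = 65 deg
  cos(65 deg) = 0.4226, sin(65 deg) = 0.9063
  joint[1] = (0.0000, 0.0000) + 10 * (0.4226, 0.9063) = (0.0000 + 4.2262, 0.0000 + 9.0631) = (4.2262, 9.0631)
link 1: phi[1] = 65 + 105 = 170 deg
  cos(170 deg) = -0.9848, sin(170 deg) = 0.1736
  joint[2] = (4.2262, 9.0631) + 3.1 * (-0.9848, 0.1736) = (4.2262 + -3.0529, 9.0631 + 0.5383) = (1.1733, 9.6014)
link 2: phi[2] = 65 + 105 + 105 = 275 deg
  cos(275 deg) = 0.0872, sin(275 deg) = -0.9962
  joint[3] = (1.1733, 9.6014) + 7.1 * (0.0872, -0.9962) = (1.1733 + 0.6188, 9.6014 + -7.0730) = (1.7921, 2.5284)
link 3: phi[3] = 65 + 105 + 105 + 170 = 445 deg
  cos(445 deg) = 0.0872, sin(445 deg) = 0.9962
  joint[4] = (1.7921, 2.5284) + 9.3 * (0.0872, 0.9962) = (1.7921 + 0.8105, 2.5284 + 9.2646) = (2.6026, 11.7930)
End effector: (2.6026, 11.7930)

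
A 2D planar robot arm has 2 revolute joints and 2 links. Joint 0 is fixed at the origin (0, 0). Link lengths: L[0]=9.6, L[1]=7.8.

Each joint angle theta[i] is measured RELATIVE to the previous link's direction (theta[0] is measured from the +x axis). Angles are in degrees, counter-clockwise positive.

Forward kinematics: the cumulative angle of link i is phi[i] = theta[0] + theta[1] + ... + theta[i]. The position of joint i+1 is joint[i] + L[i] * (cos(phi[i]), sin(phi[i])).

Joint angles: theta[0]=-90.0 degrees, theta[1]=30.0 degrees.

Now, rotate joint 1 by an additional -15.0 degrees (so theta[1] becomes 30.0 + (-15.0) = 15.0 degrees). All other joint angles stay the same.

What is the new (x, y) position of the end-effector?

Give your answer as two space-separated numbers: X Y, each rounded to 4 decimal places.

Answer: 2.0188 -17.1342

Derivation:
joint[0] = (0.0000, 0.0000)  (base)
link 0: phi[0] = -90 = -90 deg
  cos(-90 deg) = 0.0000, sin(-90 deg) = -1.0000
  joint[1] = (0.0000, 0.0000) + 9.6 * (0.0000, -1.0000) = (0.0000 + 0.0000, 0.0000 + -9.6000) = (0.0000, -9.6000)
link 1: phi[1] = -90 + 15 = -75 deg
  cos(-75 deg) = 0.2588, sin(-75 deg) = -0.9659
  joint[2] = (0.0000, -9.6000) + 7.8 * (0.2588, -0.9659) = (0.0000 + 2.0188, -9.6000 + -7.5342) = (2.0188, -17.1342)
End effector: (2.0188, -17.1342)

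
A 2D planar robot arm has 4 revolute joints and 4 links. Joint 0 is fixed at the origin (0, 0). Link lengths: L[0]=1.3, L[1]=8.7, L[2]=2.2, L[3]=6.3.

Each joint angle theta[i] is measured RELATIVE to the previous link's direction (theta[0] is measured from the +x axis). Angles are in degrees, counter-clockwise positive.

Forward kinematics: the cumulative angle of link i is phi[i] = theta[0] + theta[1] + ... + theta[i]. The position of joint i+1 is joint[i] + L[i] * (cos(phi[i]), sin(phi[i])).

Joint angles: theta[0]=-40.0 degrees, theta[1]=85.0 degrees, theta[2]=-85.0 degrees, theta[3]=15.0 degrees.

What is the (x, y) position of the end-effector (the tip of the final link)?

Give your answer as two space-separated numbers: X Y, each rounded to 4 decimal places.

joint[0] = (0.0000, 0.0000)  (base)
link 0: phi[0] = -40 = -40 deg
  cos(-40 deg) = 0.7660, sin(-40 deg) = -0.6428
  joint[1] = (0.0000, 0.0000) + 1.3 * (0.7660, -0.6428) = (0.0000 + 0.9959, 0.0000 + -0.8356) = (0.9959, -0.8356)
link 1: phi[1] = -40 + 85 = 45 deg
  cos(45 deg) = 0.7071, sin(45 deg) = 0.7071
  joint[2] = (0.9959, -0.8356) + 8.7 * (0.7071, 0.7071) = (0.9959 + 6.1518, -0.8356 + 6.1518) = (7.1477, 5.3162)
link 2: phi[2] = -40 + 85 + -85 = -40 deg
  cos(-40 deg) = 0.7660, sin(-40 deg) = -0.6428
  joint[3] = (7.1477, 5.3162) + 2.2 * (0.7660, -0.6428) = (7.1477 + 1.6853, 5.3162 + -1.4141) = (8.8330, 3.9021)
link 3: phi[3] = -40 + 85 + -85 + 15 = -25 deg
  cos(-25 deg) = 0.9063, sin(-25 deg) = -0.4226
  joint[4] = (8.8330, 3.9021) + 6.3 * (0.9063, -0.4226) = (8.8330 + 5.7097, 3.9021 + -2.6625) = (14.5427, 1.2396)
End effector: (14.5427, 1.2396)

Answer: 14.5427 1.2396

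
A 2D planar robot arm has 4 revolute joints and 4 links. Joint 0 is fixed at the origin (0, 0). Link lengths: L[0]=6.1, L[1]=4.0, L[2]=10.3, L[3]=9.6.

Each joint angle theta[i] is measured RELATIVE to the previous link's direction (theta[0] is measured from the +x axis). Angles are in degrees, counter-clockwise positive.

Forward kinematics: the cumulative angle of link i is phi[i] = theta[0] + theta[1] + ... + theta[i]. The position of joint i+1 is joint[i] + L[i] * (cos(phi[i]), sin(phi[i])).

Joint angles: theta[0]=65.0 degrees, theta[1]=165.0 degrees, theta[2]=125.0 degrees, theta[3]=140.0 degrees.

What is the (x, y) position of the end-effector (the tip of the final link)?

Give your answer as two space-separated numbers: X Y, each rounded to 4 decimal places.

Answer: 3.4794 8.3548

Derivation:
joint[0] = (0.0000, 0.0000)  (base)
link 0: phi[0] = 65 = 65 deg
  cos(65 deg) = 0.4226, sin(65 deg) = 0.9063
  joint[1] = (0.0000, 0.0000) + 6.1 * (0.4226, 0.9063) = (0.0000 + 2.5780, 0.0000 + 5.5285) = (2.5780, 5.5285)
link 1: phi[1] = 65 + 165 = 230 deg
  cos(230 deg) = -0.6428, sin(230 deg) = -0.7660
  joint[2] = (2.5780, 5.5285) + 4 * (-0.6428, -0.7660) = (2.5780 + -2.5712, 5.5285 + -3.0642) = (0.0068, 2.4643)
link 2: phi[2] = 65 + 165 + 125 = 355 deg
  cos(355 deg) = 0.9962, sin(355 deg) = -0.0872
  joint[3] = (0.0068, 2.4643) + 10.3 * (0.9962, -0.0872) = (0.0068 + 10.2608, 2.4643 + -0.8977) = (10.2676, 1.5666)
link 3: phi[3] = 65 + 165 + 125 + 140 = 495 deg
  cos(495 deg) = -0.7071, sin(495 deg) = 0.7071
  joint[4] = (10.2676, 1.5666) + 9.6 * (-0.7071, 0.7071) = (10.2676 + -6.7882, 1.5666 + 6.7882) = (3.4794, 8.3548)
End effector: (3.4794, 8.3548)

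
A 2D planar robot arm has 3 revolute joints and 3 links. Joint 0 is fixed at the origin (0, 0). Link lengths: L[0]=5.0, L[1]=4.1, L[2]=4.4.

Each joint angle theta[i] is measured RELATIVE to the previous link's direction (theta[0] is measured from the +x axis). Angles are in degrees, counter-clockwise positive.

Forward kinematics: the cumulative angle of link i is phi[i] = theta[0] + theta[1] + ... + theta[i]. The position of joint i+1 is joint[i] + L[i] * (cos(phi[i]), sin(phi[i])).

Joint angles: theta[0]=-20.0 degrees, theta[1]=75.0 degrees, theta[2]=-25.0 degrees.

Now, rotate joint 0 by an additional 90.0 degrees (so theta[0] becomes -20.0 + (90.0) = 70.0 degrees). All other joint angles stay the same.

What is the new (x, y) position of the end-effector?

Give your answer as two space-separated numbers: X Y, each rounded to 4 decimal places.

joint[0] = (0.0000, 0.0000)  (base)
link 0: phi[0] = 70 = 70 deg
  cos(70 deg) = 0.3420, sin(70 deg) = 0.9397
  joint[1] = (0.0000, 0.0000) + 5 * (0.3420, 0.9397) = (0.0000 + 1.7101, 0.0000 + 4.6985) = (1.7101, 4.6985)
link 1: phi[1] = 70 + 75 = 145 deg
  cos(145 deg) = -0.8192, sin(145 deg) = 0.5736
  joint[2] = (1.7101, 4.6985) + 4.1 * (-0.8192, 0.5736) = (1.7101 + -3.3585, 4.6985 + 2.3517) = (-1.6484, 7.0501)
link 2: phi[2] = 70 + 75 + -25 = 120 deg
  cos(120 deg) = -0.5000, sin(120 deg) = 0.8660
  joint[3] = (-1.6484, 7.0501) + 4.4 * (-0.5000, 0.8660) = (-1.6484 + -2.2000, 7.0501 + 3.8105) = (-3.8484, 10.8606)
End effector: (-3.8484, 10.8606)

Answer: -3.8484 10.8606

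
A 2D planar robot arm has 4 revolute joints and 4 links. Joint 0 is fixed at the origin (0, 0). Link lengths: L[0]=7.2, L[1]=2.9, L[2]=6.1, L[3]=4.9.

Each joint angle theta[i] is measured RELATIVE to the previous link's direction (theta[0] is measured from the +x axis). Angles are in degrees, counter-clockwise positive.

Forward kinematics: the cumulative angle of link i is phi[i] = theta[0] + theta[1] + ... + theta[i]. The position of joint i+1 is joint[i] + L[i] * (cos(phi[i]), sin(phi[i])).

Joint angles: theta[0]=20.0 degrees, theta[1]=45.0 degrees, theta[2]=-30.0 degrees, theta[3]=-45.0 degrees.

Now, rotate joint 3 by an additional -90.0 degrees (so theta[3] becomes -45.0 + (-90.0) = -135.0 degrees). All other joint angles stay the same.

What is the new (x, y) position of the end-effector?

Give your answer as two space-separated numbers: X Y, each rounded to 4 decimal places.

joint[0] = (0.0000, 0.0000)  (base)
link 0: phi[0] = 20 = 20 deg
  cos(20 deg) = 0.9397, sin(20 deg) = 0.3420
  joint[1] = (0.0000, 0.0000) + 7.2 * (0.9397, 0.3420) = (0.0000 + 6.7658, 0.0000 + 2.4625) = (6.7658, 2.4625)
link 1: phi[1] = 20 + 45 = 65 deg
  cos(65 deg) = 0.4226, sin(65 deg) = 0.9063
  joint[2] = (6.7658, 2.4625) + 2.9 * (0.4226, 0.9063) = (6.7658 + 1.2256, 2.4625 + 2.6283) = (7.9914, 5.0908)
link 2: phi[2] = 20 + 45 + -30 = 35 deg
  cos(35 deg) = 0.8192, sin(35 deg) = 0.5736
  joint[3] = (7.9914, 5.0908) + 6.1 * (0.8192, 0.5736) = (7.9914 + 4.9968, 5.0908 + 3.4988) = (12.9882, 8.5897)
link 3: phi[3] = 20 + 45 + -30 + -135 = -100 deg
  cos(-100 deg) = -0.1736, sin(-100 deg) = -0.9848
  joint[4] = (12.9882, 8.5897) + 4.9 * (-0.1736, -0.9848) = (12.9882 + -0.8509, 8.5897 + -4.8256) = (12.1373, 3.7641)
End effector: (12.1373, 3.7641)

Answer: 12.1373 3.7641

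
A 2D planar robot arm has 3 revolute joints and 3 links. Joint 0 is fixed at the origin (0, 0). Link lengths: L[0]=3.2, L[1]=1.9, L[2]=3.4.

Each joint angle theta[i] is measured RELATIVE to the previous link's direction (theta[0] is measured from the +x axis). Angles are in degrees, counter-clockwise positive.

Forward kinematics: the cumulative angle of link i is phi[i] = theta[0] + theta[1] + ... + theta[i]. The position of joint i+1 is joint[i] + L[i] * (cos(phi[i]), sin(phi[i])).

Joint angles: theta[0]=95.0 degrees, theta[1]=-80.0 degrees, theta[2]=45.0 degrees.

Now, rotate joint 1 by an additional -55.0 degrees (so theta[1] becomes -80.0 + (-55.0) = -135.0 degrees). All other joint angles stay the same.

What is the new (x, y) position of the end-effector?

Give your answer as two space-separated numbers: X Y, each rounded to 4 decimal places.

joint[0] = (0.0000, 0.0000)  (base)
link 0: phi[0] = 95 = 95 deg
  cos(95 deg) = -0.0872, sin(95 deg) = 0.9962
  joint[1] = (0.0000, 0.0000) + 3.2 * (-0.0872, 0.9962) = (0.0000 + -0.2789, 0.0000 + 3.1878) = (-0.2789, 3.1878)
link 1: phi[1] = 95 + -135 = -40 deg
  cos(-40 deg) = 0.7660, sin(-40 deg) = -0.6428
  joint[2] = (-0.2789, 3.1878) + 1.9 * (0.7660, -0.6428) = (-0.2789 + 1.4555, 3.1878 + -1.2213) = (1.1766, 1.9665)
link 2: phi[2] = 95 + -135 + 45 = 5 deg
  cos(5 deg) = 0.9962, sin(5 deg) = 0.0872
  joint[3] = (1.1766, 1.9665) + 3.4 * (0.9962, 0.0872) = (1.1766 + 3.3871, 1.9665 + 0.2963) = (4.5636, 2.2629)
End effector: (4.5636, 2.2629)

Answer: 4.5636 2.2629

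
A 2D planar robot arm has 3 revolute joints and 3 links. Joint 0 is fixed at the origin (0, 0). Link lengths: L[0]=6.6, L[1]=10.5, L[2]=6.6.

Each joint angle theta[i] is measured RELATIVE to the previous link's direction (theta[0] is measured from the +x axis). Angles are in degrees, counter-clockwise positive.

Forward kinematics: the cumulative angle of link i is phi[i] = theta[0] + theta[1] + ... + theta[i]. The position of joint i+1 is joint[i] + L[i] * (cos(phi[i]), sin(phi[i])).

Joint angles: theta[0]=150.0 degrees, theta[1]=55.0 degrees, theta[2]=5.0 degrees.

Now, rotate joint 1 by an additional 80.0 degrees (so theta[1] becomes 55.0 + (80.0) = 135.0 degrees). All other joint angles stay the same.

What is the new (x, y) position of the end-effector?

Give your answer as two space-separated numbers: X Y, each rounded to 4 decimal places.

joint[0] = (0.0000, 0.0000)  (base)
link 0: phi[0] = 150 = 150 deg
  cos(150 deg) = -0.8660, sin(150 deg) = 0.5000
  joint[1] = (0.0000, 0.0000) + 6.6 * (-0.8660, 0.5000) = (0.0000 + -5.7158, 0.0000 + 3.3000) = (-5.7158, 3.3000)
link 1: phi[1] = 150 + 135 = 285 deg
  cos(285 deg) = 0.2588, sin(285 deg) = -0.9659
  joint[2] = (-5.7158, 3.3000) + 10.5 * (0.2588, -0.9659) = (-5.7158 + 2.7176, 3.3000 + -10.1422) = (-2.9982, -6.8422)
link 2: phi[2] = 150 + 135 + 5 = 290 deg
  cos(290 deg) = 0.3420, sin(290 deg) = -0.9397
  joint[3] = (-2.9982, -6.8422) + 6.6 * (0.3420, -0.9397) = (-2.9982 + 2.2573, -6.8422 + -6.2020) = (-0.7408, -13.0442)
End effector: (-0.7408, -13.0442)

Answer: -0.7408 -13.0442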